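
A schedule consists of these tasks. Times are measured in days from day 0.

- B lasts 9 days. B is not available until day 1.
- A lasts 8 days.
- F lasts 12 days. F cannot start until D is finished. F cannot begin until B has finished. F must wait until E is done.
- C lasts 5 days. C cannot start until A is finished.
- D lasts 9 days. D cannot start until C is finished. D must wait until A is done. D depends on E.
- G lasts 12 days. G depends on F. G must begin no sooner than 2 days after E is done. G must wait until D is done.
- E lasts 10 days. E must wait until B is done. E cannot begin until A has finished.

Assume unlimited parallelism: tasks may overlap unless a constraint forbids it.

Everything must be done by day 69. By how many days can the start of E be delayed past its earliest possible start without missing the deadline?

B cannot begin until its own release at day 1. It runs from day 1 to 1 + 9 = day 10.
Nothing blocks A, so it runs from day 0 to day 8.
For E: B (finishes day 10); A (finishes day 8). Taking the maximum gives a start of day 10, and it finishes at 10 + 10 = day 20.

Working backward from the deadline:
G has no dependents, so it just needs to finish by day 69. Starting by 69 − 12 = day 57 achieves that.
Since G (must start by day 57) depends on it, F must finish by day 57. Backing off its 12-day duration gives a latest start of day 45.
D has several dependents: F (must start by day 45); G (must start by day 57). The earliest of those limits is day 45, so D must start by 45 − 9 = day 36.
E feeds D (must start by day 36); F (must start by day 45); G (must start by day 57, minus 2-day gap → day 55). Taking the minimum, E must finish by day 36 and start by 36 − 10 = day 26.
So E can start as early as day 10 and as late as day 26, giving 26 − 10 = 16 days of slack.

16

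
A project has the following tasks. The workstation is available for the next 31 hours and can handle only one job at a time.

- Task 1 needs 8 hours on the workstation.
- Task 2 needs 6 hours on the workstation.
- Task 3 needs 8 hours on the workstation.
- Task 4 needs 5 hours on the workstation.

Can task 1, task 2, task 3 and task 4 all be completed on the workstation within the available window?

Yes

Running back to back, the jobs need 8 + 6 + 8 + 5 = 27 hours on the workstation.
Since 27 ≤ 31, they fit within the window.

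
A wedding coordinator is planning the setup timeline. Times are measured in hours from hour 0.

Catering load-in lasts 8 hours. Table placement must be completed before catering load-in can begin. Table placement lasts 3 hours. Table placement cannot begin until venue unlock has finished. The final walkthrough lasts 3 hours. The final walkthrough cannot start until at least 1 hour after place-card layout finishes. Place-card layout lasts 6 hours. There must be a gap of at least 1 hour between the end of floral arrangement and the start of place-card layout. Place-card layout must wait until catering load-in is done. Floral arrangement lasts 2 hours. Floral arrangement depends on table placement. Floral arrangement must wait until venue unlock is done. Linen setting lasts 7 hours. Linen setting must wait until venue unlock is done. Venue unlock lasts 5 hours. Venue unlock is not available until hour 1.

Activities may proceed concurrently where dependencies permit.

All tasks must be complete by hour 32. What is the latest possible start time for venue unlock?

The final walkthrough must finish by hour 32; it takes 3 hours, so it must start by 32 − 3 = hour 29.
Since the final walkthrough (must start by hour 29, minus 1-hour gap → hour 28) depends on it, place-card layout must finish by hour 28. Backing off its 6-hour duration gives a latest start of hour 22.
Floral arrangement feeds into place-card layout (must start by hour 22, minus 1-hour gap → hour 21); so floral arrangement must finish by hour 21 and therefore start by hour 19.
Catering load-in must finish before place-card layout (must start by hour 22). With an 8-hour duration, catering load-in must start by 22 − 8 = hour 14.
Table placement has several dependents: floral arrangement (must start by hour 19); catering load-in (must start by hour 14). The earliest of those limits is hour 14, so table placement must start by 14 − 3 = hour 11.
Linen setting has no dependents, so it just needs to finish by hour 32. Starting by 32 − 7 = hour 25 achieves that.
Venue unlock feeds table placement (must start by hour 11); linen setting (must start by hour 25); floral arrangement (must start by hour 19). Taking the minimum, venue unlock must finish by hour 11 and start by 11 − 5 = hour 6.

6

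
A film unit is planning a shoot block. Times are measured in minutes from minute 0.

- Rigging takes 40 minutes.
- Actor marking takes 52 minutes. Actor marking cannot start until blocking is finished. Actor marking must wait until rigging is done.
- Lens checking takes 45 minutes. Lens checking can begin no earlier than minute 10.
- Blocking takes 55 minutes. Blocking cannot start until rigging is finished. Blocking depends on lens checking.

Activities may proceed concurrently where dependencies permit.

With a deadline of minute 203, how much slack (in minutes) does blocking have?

41

After its own release at minute 10, lens checking can start at minute 10 and finishes at minute 55.
Rigging can start immediately at minute 0; it finishes at minute 40.
Blocking cannot start until rigging (finishes minute 40); lens checking (finishes minute 55). The controlling bound is minute 55, so blocking finishes at 55 + 55 = minute 110.

Working backward from the deadline:
Actor marking has no dependents, so it just needs to finish by minute 203. Starting by 203 − 52 = minute 151 achieves that.
Blocking has to be done before actor marking (must start by minute 151). That means finishing by minute 151, i.e. starting by 151 − 55 = minute 96.
So blocking can start as early as minute 55 and as late as minute 96, giving 96 − 55 = 41 minutes of slack.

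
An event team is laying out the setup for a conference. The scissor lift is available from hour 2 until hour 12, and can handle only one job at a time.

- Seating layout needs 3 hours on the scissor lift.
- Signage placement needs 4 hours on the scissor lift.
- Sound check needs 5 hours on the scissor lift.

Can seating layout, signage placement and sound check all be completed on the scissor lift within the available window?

No

The scissor lift window is 12 − 2 = 10 hours.
Running back to back, the jobs need 3 + 4 + 5 = 12 hours on the scissor lift.
Since 12 > 10, they cannot all fit.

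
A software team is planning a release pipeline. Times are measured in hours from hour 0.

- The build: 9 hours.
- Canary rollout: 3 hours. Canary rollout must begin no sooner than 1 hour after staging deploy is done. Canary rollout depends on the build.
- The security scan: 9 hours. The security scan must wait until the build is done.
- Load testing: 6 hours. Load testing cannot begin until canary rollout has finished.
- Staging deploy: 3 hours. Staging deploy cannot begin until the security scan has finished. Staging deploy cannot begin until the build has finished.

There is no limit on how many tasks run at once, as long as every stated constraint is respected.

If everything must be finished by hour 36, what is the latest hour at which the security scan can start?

14

Load testing has no dependents, so it just needs to finish by hour 36. Starting by 36 − 6 = hour 30 achieves that.
Canary rollout feeds into load testing (must start by hour 30); so canary rollout must finish by hour 30 and therefore start by hour 27.
Staging deploy has to be done before canary rollout (must start by hour 27, minus 1-hour gap → hour 26). That means finishing by hour 26, i.e. starting by 26 − 3 = hour 23.
The security scan has to be done before staging deploy (must start by hour 23). That means finishing by hour 23, i.e. starting by 23 − 9 = hour 14.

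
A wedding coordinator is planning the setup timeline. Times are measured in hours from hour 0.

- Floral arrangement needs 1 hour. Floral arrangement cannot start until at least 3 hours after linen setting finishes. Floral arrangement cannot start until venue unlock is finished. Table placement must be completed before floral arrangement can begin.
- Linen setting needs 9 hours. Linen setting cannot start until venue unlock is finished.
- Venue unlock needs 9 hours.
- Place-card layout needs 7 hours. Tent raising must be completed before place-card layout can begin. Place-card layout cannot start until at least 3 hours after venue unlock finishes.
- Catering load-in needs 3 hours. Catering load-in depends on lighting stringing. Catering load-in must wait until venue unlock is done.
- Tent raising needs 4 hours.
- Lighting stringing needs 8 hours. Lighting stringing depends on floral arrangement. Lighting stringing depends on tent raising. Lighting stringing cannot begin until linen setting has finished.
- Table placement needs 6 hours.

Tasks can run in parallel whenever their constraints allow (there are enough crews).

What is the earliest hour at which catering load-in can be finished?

Table placement can start immediately at hour 0; it finishes at hour 6.
Tent raising can start immediately at hour 0; it finishes at hour 4.
Venue unlock has no prerequisites, so it starts at hour 0 and finishes at hour 9.
Linen setting waits on venue unlock (finishes hour 9), so it starts at hour 9 and finishes at 9 + 9 = hour 18.
Floral arrangement cannot start until linen setting (finishes hour 18, plus 3-hour gap → hour 21); venue unlock (finishes hour 9); table placement (finishes hour 6). The controlling bound is hour 21, so floral arrangement finishes at 21 + 1 = hour 22.
For lighting stringing: floral arrangement (finishes hour 22); tent raising (finishes hour 4); linen setting (finishes hour 18). Taking the maximum gives a start of hour 22, and it finishes at 22 + 8 = hour 30.
For catering load-in: lighting stringing (finishes hour 30); venue unlock (finishes hour 9). Taking the maximum gives a start of hour 30, and it finishes at 30 + 3 = hour 33.

33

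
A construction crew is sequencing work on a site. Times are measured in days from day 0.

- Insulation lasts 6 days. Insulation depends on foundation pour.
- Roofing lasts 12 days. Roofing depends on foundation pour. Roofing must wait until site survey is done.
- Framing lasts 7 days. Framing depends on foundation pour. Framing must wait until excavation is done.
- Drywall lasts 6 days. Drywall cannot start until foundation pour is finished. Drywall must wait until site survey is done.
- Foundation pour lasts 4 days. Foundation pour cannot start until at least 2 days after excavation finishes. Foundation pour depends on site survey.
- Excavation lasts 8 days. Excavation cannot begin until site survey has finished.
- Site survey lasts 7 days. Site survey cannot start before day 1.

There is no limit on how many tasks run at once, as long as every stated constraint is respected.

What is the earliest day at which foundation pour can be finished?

Site survey cannot begin until its own release at day 1. It runs from day 1 to 1 + 7 = day 8.
Excavation cannot begin until site survey (finishes day 8). It runs from day 8 to 8 + 8 = day 16.
Foundation pour cannot start until excavation (finishes day 16, plus 2-day gap → day 18); site survey (finishes day 8). The controlling bound is day 18, so foundation pour finishes at 18 + 4 = day 22.

22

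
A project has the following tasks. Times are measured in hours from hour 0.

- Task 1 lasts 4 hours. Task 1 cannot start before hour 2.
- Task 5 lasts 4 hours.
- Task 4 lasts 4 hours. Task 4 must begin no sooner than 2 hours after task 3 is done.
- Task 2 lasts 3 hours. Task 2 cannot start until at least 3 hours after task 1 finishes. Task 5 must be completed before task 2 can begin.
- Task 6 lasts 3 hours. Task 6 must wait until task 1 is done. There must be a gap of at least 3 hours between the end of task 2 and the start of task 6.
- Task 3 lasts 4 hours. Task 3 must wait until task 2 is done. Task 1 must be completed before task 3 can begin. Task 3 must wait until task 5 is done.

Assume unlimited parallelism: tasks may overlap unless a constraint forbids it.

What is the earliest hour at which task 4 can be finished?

22

Task 5 has no prerequisites, so it starts at hour 0 and finishes at hour 4.
After its own release at hour 2, task 1 can start at hour 2 and finishes at hour 6.
Task 2 has to wait for task 1 (finishes hour 6, plus 3-hour gap → hour 9); task 5 (finishes hour 4). The latest of these is hour 9, so task 2 runs hour 9 to 9 + 3 = hour 12.
Task 3 cannot start until task 2 (finishes hour 12); task 1 (finishes hour 6); task 5 (finishes hour 4). The controlling bound is hour 12, so task 3 finishes at 12 + 4 = hour 16.
After task 3 (finishes hour 16, plus 2-hour gap → hour 18), task 4 can start at hour 18 and finishes at hour 22.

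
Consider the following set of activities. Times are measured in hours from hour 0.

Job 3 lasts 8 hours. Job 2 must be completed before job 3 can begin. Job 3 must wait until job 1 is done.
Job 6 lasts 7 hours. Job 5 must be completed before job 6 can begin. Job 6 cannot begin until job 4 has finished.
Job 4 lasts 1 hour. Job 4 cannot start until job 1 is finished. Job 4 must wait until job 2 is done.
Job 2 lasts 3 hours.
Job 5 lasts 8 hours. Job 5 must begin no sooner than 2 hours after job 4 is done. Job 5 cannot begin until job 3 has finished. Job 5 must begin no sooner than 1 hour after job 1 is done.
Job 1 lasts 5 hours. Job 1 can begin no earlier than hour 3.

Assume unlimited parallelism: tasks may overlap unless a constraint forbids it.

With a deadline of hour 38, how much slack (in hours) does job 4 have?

12

Nothing blocks job 2, so it runs from hour 0 to hour 3.
Job 1 waits on its own release at hour 3, so it starts at hour 3 and finishes at 3 + 5 = hour 8.
For job 4: job 1 (finishes hour 8); job 2 (finishes hour 3). Taking the maximum gives a start of hour 8, and it finishes at 8 + 1 = hour 9.

Working backward from the deadline:
Job 6 must finish by hour 38; it takes 7 hours, so it must start by 38 − 7 = hour 31.
Job 5 feeds into job 6 (must start by hour 31); so job 5 must finish by hour 31 and therefore start by hour 23.
Job 4 has several dependents: job 5 (must start by hour 23, minus 2-hour gap → hour 21); job 6 (must start by hour 31). The earliest of those limits is hour 21, so job 4 must start by 21 − 1 = hour 20.
So job 4 can start as early as hour 8 and as late as hour 20, giving 20 − 8 = 12 hours of slack.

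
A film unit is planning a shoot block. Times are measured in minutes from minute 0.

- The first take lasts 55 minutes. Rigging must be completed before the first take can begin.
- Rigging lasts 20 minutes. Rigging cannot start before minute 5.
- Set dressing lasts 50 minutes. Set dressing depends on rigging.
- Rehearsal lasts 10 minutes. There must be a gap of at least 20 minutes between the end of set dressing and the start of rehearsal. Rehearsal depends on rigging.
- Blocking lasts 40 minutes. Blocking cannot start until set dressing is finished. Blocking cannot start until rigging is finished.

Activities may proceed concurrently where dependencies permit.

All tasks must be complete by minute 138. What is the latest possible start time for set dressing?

48

To finish by minute 138, blocking (duration 40) must start no later than minute 98.
To finish by minute 138, rehearsal (duration 10) must start no later than minute 128.
Set dressing feeds blocking (must start by minute 98); rehearsal (must start by minute 128, minus 20-minute gap → minute 108). Taking the minimum, set dressing must finish by minute 98 and start by 98 − 50 = minute 48.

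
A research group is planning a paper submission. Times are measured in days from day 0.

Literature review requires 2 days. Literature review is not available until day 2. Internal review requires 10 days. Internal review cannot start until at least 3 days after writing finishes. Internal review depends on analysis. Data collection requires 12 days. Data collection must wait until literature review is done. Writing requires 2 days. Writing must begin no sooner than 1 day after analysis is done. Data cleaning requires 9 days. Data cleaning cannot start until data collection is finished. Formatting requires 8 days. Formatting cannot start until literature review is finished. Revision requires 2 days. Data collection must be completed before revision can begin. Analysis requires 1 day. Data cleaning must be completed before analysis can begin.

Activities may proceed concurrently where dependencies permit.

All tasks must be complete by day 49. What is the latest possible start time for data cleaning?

23

To finish by day 49, internal review (duration 10) must start no later than day 39.
Since internal review (must start by day 39, minus 3-day gap → day 36) depends on it, writing must finish by day 36. Backing off its 2-day duration gives a latest start of day 34.
For analysis: writing (must start by day 34, minus 1-day gap → day 33); internal review (must start by day 39). The most restrictive is day 33; with a 1-day duration, analysis must start by day 32.
Data cleaning must finish before analysis (must start by day 32). With a 9-day duration, data cleaning must start by 32 − 9 = day 23.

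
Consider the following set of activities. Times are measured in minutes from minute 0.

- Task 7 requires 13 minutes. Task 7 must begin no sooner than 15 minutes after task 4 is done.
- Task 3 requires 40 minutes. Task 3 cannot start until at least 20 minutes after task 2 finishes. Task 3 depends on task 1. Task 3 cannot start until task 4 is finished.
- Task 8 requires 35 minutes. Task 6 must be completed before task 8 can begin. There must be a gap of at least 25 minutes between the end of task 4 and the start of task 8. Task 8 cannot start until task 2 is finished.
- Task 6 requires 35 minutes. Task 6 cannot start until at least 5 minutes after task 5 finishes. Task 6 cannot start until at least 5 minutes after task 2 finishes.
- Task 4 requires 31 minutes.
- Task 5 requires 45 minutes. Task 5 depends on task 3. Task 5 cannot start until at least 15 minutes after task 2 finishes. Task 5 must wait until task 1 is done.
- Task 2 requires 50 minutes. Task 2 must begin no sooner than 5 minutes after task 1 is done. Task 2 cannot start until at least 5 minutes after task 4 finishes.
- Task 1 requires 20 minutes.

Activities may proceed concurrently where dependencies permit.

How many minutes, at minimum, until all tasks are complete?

Nothing blocks task 4, so it runs from minute 0 to minute 31.
After task 4 (finishes minute 31, plus 15-minute gap → minute 46), task 7 can start at minute 46 and finishes at minute 59.
Task 1 has no prerequisites, so it starts at minute 0 and finishes at minute 20.
Task 2 cannot start until task 1 (finishes minute 20, plus 5-minute gap → minute 25); task 4 (finishes minute 31, plus 5-minute gap → minute 36). The controlling bound is minute 36, so task 2 finishes at 36 + 50 = minute 86.
Task 3 has to wait for task 2 (finishes minute 86, plus 20-minute gap → minute 106); task 1 (finishes minute 20); task 4 (finishes minute 31). The latest of these is minute 106, so task 3 runs minute 106 to 106 + 40 = minute 146.
Task 5 cannot start until task 3 (finishes minute 146); task 2 (finishes minute 86, plus 15-minute gap → minute 101); task 1 (finishes minute 20). The controlling bound is minute 146, so task 5 finishes at 146 + 45 = minute 191.
Task 6 cannot start until task 5 (finishes minute 191, plus 5-minute gap → minute 196); task 2 (finishes minute 86, plus 5-minute gap → minute 91). The controlling bound is minute 196, so task 6 finishes at 196 + 35 = minute 231.
Task 8 cannot start until task 6 (finishes minute 231); task 4 (finishes minute 31, plus 25-minute gap → minute 56); task 2 (finishes minute 86). The controlling bound is minute 231, so task 8 finishes at 231 + 35 = minute 266.
All tasks are finished once the last one completes. Finish times: Task 1 at 20, Task 2 at 86, Task 3 at 146, Task 4 at 31, Task 5 at 191, Task 6 at 231, Task 7 at 59, Task 8 at 266. The latest is minute 266.

266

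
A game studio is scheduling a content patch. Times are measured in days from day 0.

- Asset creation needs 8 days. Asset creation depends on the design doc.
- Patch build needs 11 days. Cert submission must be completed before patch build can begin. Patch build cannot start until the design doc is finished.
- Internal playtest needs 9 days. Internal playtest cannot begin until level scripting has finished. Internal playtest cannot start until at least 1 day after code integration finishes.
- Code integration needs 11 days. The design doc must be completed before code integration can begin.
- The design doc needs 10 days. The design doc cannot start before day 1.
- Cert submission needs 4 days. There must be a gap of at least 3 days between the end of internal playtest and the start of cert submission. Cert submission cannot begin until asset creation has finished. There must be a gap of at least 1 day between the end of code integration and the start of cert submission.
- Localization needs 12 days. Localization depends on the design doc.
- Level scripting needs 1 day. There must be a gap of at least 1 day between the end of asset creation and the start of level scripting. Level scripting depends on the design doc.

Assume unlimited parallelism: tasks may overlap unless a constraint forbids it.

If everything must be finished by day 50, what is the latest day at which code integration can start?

Nothing follows patch build; the deadline of day 50 is its only limit. It must start by 50 − 11 = day 39.
Cert submission must finish before patch build (must start by day 39). With a 4-day duration, cert submission must start by 39 − 4 = day 35.
Internal playtest feeds into cert submission (must start by day 35, minus 3-day gap → day 32); so internal playtest must finish by day 32 and therefore start by day 23.
For code integration: internal playtest (must start by day 23, minus 1-day gap → day 22); cert submission (must start by day 35, minus 1-day gap → day 34). The most restrictive is day 22; with an 11-day duration, code integration must start by day 11.

11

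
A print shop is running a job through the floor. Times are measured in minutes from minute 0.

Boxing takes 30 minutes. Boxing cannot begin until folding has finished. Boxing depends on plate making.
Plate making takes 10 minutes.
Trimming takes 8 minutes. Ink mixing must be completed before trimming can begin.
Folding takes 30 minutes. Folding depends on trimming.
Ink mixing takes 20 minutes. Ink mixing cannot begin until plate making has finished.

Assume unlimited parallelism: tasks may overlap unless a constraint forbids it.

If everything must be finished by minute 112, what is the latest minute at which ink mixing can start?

24

Boxing must finish by minute 112; it takes 30 minutes, so it must start by 112 − 30 = minute 82.
Folding feeds into boxing (must start by minute 82); so folding must finish by minute 82 and therefore start by minute 52.
Trimming must finish before folding (must start by minute 52). With an 8-minute duration, trimming must start by 52 − 8 = minute 44.
Ink mixing has to be done before trimming (must start by minute 44). That means finishing by minute 44, i.e. starting by 44 − 20 = minute 24.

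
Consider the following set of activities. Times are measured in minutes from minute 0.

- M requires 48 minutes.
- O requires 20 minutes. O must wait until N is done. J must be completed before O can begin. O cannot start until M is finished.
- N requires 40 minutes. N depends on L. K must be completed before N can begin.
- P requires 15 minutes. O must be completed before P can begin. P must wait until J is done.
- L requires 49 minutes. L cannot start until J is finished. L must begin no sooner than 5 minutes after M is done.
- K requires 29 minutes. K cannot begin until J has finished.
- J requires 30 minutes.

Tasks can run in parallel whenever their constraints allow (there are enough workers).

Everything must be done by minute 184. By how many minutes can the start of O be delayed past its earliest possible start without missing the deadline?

7

M can start immediately at minute 0; it finishes at minute 48.
J has no prerequisites, so it starts at minute 0 and finishes at minute 30.
For L: J (finishes minute 30); M (finishes minute 48, plus 5-minute gap → minute 53). Taking the maximum gives a start of minute 53, and it finishes at 53 + 49 = minute 102.
K waits on J (finishes minute 30), so it starts at minute 30 and finishes at 30 + 29 = minute 59.
N needs all of L (finishes minute 102); K (finishes minute 59). That puts its earliest start at minute 102; it finishes at 102 + 40 = minute 142.
O cannot start until N (finishes minute 142); J (finishes minute 30); M (finishes minute 48). The controlling bound is minute 142, so O finishes at 142 + 20 = minute 162.

Working backward from the deadline:
P has no dependents, so it just needs to finish by minute 184. Starting by 184 − 15 = minute 169 achieves that.
O feeds into P (must start by minute 169); so O must finish by minute 169 and therefore start by minute 149.
So O can start as early as minute 142 and as late as minute 149, giving 149 − 142 = 7 minutes of slack.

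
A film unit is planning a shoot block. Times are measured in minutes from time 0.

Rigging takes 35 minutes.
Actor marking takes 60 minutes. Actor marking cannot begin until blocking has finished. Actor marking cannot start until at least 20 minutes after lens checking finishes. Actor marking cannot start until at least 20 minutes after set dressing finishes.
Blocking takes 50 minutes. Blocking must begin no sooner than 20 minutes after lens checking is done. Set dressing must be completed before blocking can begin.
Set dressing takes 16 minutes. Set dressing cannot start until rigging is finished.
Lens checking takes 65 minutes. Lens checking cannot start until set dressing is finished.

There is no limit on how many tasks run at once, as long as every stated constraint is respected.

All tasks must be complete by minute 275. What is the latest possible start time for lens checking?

80

Actor marking must finish by minute 275; it takes 60 minutes, so it must start by 275 − 60 = minute 215.
Blocking has to be done before actor marking (must start by minute 215). That means finishing by minute 215, i.e. starting by 215 − 50 = minute 165.
Lens checking must finish in time for blocking (must start by minute 165, minus 20-minute gap → minute 145); actor marking (must start by minute 215, minus 20-minute gap → minute 195). The tightest is minute 145, so lens checking must start by 145 − 65 = minute 80.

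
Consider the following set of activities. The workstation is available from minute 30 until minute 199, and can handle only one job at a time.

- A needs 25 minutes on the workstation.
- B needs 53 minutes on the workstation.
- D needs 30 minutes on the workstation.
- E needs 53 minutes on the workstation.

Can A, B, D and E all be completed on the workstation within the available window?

Yes

The workstation window is 199 − 30 = 169 minutes.
Running back to back, the jobs need 25 + 53 + 30 + 53 = 161 minutes on the workstation.
Since 161 ≤ 169, they fit within the window.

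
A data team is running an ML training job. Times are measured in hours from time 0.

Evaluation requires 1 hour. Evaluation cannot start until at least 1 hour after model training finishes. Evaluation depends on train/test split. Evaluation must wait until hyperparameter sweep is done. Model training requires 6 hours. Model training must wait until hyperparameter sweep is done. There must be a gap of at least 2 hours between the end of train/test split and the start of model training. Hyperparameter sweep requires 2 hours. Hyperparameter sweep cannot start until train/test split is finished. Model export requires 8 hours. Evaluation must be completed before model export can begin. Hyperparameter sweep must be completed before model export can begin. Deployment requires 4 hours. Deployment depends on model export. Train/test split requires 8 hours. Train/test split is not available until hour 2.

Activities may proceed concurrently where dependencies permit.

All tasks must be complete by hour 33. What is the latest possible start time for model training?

13

Deployment has no dependents, so it just needs to finish by hour 33. Starting by 33 − 4 = hour 29 achieves that.
Model export must finish before deployment (must start by hour 29). With an 8-hour duration, model export must start by 29 − 8 = hour 21.
Since model export (must start by hour 21) depends on it, evaluation must finish by hour 21. Backing off its 1-hour duration gives a latest start of hour 20.
Model training must finish before evaluation (must start by hour 20, minus 1-hour gap → hour 19). With a 6-hour duration, model training must start by 19 − 6 = hour 13.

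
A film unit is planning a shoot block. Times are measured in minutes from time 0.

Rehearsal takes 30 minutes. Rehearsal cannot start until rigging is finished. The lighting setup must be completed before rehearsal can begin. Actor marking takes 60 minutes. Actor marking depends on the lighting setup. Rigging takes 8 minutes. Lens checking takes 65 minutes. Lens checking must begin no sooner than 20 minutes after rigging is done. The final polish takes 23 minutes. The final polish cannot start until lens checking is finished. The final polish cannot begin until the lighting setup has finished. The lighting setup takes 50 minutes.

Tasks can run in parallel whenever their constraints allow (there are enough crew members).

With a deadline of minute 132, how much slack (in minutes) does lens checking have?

Rigging can start immediately at minute 0; it finishes at minute 8.
Lens checking cannot begin until rigging (finishes minute 8, plus 20-minute gap → minute 28). It runs from minute 28 to 28 + 65 = minute 93.

Working backward from the deadline:
Nothing follows the final polish; the deadline of minute 132 is its only limit. It must start by 132 − 23 = minute 109.
Since the final polish (must start by minute 109) depends on it, lens checking must finish by minute 109. Backing off its 65-minute duration gives a latest start of minute 44.
So lens checking can start as early as minute 28 and as late as minute 44, giving 44 − 28 = 16 minutes of slack.

16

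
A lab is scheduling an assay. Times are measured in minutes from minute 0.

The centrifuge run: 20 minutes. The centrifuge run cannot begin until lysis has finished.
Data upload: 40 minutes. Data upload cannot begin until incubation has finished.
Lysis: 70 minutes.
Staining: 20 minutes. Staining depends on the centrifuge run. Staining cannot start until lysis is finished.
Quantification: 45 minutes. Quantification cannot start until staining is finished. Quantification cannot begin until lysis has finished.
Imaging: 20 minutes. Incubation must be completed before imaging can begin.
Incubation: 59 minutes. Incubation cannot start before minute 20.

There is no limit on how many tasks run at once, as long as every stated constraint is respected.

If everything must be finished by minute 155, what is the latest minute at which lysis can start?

0

Nothing follows quantification; the deadline of minute 155 is its only limit. It must start by 155 − 45 = minute 110.
Staining must finish before quantification (must start by minute 110). With a 20-minute duration, staining must start by 110 − 20 = minute 90.
Since staining (must start by minute 90) depends on it, the centrifuge run must finish by minute 90. Backing off its 20-minute duration gives a latest start of minute 70.
Lysis feeds the centrifuge run (must start by minute 70); staining (must start by minute 90); quantification (must start by minute 110). Taking the minimum, lysis must finish by minute 70 and start by 70 − 70 = minute 0.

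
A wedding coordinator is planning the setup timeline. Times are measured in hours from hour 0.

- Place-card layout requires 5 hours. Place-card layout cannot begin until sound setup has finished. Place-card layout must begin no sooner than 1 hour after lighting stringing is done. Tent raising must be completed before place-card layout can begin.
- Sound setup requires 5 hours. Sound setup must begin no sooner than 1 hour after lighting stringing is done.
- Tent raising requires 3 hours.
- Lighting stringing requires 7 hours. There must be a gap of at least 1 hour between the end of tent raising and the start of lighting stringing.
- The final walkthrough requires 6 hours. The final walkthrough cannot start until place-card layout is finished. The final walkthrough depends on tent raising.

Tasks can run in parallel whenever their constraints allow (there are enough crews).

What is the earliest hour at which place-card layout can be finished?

22

Tent raising can start immediately at hour 0; it finishes at hour 3.
After tent raising (finishes hour 3, plus 1-hour gap → hour 4), lighting stringing can start at hour 4 and finishes at hour 11.
After lighting stringing (finishes hour 11, plus 1-hour gap → hour 12), sound setup can start at hour 12 and finishes at hour 17.
Place-card layout needs all of sound setup (finishes hour 17); lighting stringing (finishes hour 11, plus 1-hour gap → hour 12); tent raising (finishes hour 3). That puts its earliest start at hour 17; it finishes at 17 + 5 = hour 22.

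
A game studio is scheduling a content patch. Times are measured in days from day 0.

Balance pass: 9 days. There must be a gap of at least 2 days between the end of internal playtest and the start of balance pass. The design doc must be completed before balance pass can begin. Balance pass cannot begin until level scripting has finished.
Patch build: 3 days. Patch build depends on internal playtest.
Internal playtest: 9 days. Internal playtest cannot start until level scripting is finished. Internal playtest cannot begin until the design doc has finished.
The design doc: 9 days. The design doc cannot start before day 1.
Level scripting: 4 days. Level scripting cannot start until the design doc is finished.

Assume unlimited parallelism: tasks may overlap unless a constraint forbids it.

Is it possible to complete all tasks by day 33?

No

After its own release at day 1, the design doc can start at day 1 and finishes at day 10.
After the design doc (finishes day 10), level scripting can start at day 10 and finishes at day 14.
Internal playtest cannot start until level scripting (finishes day 14); the design doc (finishes day 10). The controlling bound is day 14, so internal playtest finishes at 14 + 9 = day 23.
Patch build cannot begin until internal playtest (finishes day 23). It runs from day 23 to 23 + 3 = day 26.
Balance pass cannot start until internal playtest (finishes day 23, plus 2-day gap → day 25); the design doc (finishes day 10); level scripting (finishes day 14). The controlling bound is day 25, so balance pass finishes at 25 + 9 = day 34.
The earliest everything can be done is day 34, which is after the deadline of 33, so it is not possible.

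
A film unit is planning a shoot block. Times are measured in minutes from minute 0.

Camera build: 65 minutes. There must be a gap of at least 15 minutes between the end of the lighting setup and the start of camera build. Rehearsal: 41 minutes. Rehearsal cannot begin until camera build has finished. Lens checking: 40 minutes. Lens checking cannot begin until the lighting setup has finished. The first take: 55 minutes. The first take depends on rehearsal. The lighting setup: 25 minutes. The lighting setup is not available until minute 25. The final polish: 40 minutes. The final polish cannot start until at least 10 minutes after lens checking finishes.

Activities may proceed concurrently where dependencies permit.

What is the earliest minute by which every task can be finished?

The lighting setup waits on its own release at minute 25, so it starts at minute 25 and finishes at 25 + 25 = minute 50.
Lens checking cannot begin until the lighting setup (finishes minute 50). It runs from minute 50 to 50 + 40 = minute 90.
The final polish waits on lens checking (finishes minute 90, plus 10-minute gap → minute 100), so it starts at minute 100 and finishes at 100 + 40 = minute 140.
Camera build waits on the lighting setup (finishes minute 50, plus 15-minute gap → minute 65), so it starts at minute 65 and finishes at 65 + 65 = minute 130.
Rehearsal cannot begin until camera build (finishes minute 130). It runs from minute 130 to 130 + 41 = minute 171.
After rehearsal (finishes minute 171), the first take can start at minute 171 and finishes at minute 226.
All tasks are finished once the last one completes. Finish times: The lighting setup at 50, Camera build at 130, Lens checking at 90, Rehearsal at 171, The final polish at 140, The first take at 226. The latest is minute 226.

226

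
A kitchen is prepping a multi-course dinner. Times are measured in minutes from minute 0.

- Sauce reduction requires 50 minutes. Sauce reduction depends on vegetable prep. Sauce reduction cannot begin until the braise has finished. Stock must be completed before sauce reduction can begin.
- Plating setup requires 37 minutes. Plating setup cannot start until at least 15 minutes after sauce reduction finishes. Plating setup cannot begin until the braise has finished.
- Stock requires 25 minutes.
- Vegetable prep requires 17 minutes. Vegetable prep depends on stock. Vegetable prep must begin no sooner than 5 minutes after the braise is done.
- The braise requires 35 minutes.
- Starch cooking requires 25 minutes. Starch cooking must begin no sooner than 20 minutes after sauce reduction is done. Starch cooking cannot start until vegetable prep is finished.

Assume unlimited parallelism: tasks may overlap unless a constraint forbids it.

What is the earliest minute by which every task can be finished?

The braise can start immediately at minute 0; it finishes at minute 35.
Nothing blocks stock, so it runs from minute 0 to minute 25.
For vegetable prep: stock (finishes minute 25); the braise (finishes minute 35, plus 5-minute gap → minute 40). Taking the maximum gives a start of minute 40, and it finishes at 40 + 17 = minute 57.
Sauce reduction cannot start until vegetable prep (finishes minute 57); the braise (finishes minute 35); stock (finishes minute 25). The controlling bound is minute 57, so sauce reduction finishes at 57 + 50 = minute 107.
Plating setup cannot start until sauce reduction (finishes minute 107, plus 15-minute gap → minute 122); the braise (finishes minute 35). The controlling bound is minute 122, so plating setup finishes at 122 + 37 = minute 159.
Starch cooking cannot start until sauce reduction (finishes minute 107, plus 20-minute gap → minute 127); vegetable prep (finishes minute 57). The controlling bound is minute 127, so starch cooking finishes at 127 + 25 = minute 152.
All tasks are finished once the last one completes. Finish times: Stock at 25, The braise at 35, Vegetable prep at 57, Sauce reduction at 107, Starch cooking at 152, Plating setup at 159. The latest is minute 159.

159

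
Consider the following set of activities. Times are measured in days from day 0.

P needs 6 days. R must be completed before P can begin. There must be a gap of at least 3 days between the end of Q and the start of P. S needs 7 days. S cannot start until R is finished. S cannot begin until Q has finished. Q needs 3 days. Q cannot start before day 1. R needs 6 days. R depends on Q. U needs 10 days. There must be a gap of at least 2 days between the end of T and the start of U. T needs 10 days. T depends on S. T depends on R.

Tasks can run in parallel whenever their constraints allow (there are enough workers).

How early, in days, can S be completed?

Q waits on its own release at day 1, so it starts at day 1 and finishes at 1 + 3 = day 4.
R waits on Q (finishes day 4), so it starts at day 4 and finishes at 4 + 6 = day 10.
S needs all of R (finishes day 10); Q (finishes day 4). That puts its earliest start at day 10; it finishes at 10 + 7 = day 17.

17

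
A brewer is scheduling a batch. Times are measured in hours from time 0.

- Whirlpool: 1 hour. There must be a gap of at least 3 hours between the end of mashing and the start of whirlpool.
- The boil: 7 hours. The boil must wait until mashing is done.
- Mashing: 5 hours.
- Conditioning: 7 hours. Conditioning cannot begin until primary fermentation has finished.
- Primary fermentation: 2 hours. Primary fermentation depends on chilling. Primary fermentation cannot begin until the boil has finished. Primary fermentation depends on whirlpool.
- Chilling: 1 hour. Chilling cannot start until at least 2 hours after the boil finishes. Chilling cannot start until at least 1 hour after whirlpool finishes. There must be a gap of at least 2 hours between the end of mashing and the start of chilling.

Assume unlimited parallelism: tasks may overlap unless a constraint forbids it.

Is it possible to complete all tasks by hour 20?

Mashing can start immediately at hour 0; it finishes at hour 5.
Whirlpool cannot begin until mashing (finishes hour 5, plus 3-hour gap → hour 8). It runs from hour 8 to 8 + 1 = hour 9.
After mashing (finishes hour 5), the boil can start at hour 5 and finishes at hour 12.
For chilling: the boil (finishes hour 12, plus 2-hour gap → hour 14); whirlpool (finishes hour 9, plus 1-hour gap → hour 10); mashing (finishes hour 5, plus 2-hour gap → hour 7). Taking the maximum gives a start of hour 14, and it finishes at 14 + 1 = hour 15.
For primary fermentation: chilling (finishes hour 15); the boil (finishes hour 12); whirlpool (finishes hour 9). Taking the maximum gives a start of hour 15, and it finishes at 15 + 2 = hour 17.
After primary fermentation (finishes hour 17), conditioning can start at hour 17 and finishes at hour 24.
The earliest everything can be done is hour 24, which is after the deadline of 20, so it is not possible.

No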